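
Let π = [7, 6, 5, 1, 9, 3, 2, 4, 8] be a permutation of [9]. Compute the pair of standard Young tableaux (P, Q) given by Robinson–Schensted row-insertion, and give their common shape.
P = [1, 2, 4, 8] / [3, 9] / [5] / [6] / [7];  Q = [1, 5, 8, 9] / [2, 6] / [3] / [4] / [7];  common shape = (4, 2, 1, 1, 1)

Row-insert the values π_1, π_2, … into P one at a time, bumping the leftmost entry strictly greater than the inserted value down to the next row. The recording tableau Q records, in position (i, j), the step at which that cell was added to P.
  Insert 7 (step 1): P = [7];  Q = [1]
  Insert 6 (step 2): P = [6] / [7];  Q = [1] / [2]
  Insert 5 (step 3): P = [5] / [6] / [7];  Q = [1] / [2] / [3]
  Insert 1 (step 4): P = [1] / [5] / [6] / [7];  Q = [1] / [2] / [3] / [4]
  Insert 9 (step 5): P = [1, 9] / [5] / [6] / [7];  Q = [1, 5] / [2] / [3] / [4]
  Insert 3 (step 6): P = [1, 3] / [5, 9] / [6] / [7];  Q = [1, 5] / [2, 6] / [3] / [4]
  Insert 2 (step 7): P = [1, 2] / [3, 9] / [5] / [6] / [7];  Q = [1, 5] / [2, 6] / [3] / [4] / [7]
  Insert 4 (step 8): P = [1, 2, 4] / [3, 9] / [5] / [6] / [7];  Q = [1, 5, 8] / [2, 6] / [3] / [4] / [7]
  Insert 8 (step 9): P = [1, 2, 4, 8] / [3, 9] / [5] / [6] / [7];  Q = [1, 5, 8, 9] / [2, 6] / [3] / [4] / [7]
Final shape: (4, 2, 1, 1, 1).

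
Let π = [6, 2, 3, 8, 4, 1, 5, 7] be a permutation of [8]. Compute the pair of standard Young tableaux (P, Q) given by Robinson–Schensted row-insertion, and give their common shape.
P = [1, 3, 4, 5, 7] / [2, 8] / [6];  Q = [1, 3, 4, 7, 8] / [2, 5] / [6];  common shape = (5, 2, 1)

Row-insert the values π_1, π_2, … into P one at a time, bumping the leftmost entry strictly greater than the inserted value down to the next row. The recording tableau Q records, in position (i, j), the step at which that cell was added to P.
  Insert 6 (step 1): P = [6];  Q = [1]
  Insert 2 (step 2): P = [2] / [6];  Q = [1] / [2]
  Insert 3 (step 3): P = [2, 3] / [6];  Q = [1, 3] / [2]
  Insert 8 (step 4): P = [2, 3, 8] / [6];  Q = [1, 3, 4] / [2]
  Insert 4 (step 5): P = [2, 3, 4] / [6, 8];  Q = [1, 3, 4] / [2, 5]
  Insert 1 (step 6): P = [1, 3, 4] / [2, 8] / [6];  Q = [1, 3, 4] / [2, 5] / [6]
  Insert 5 (step 7): P = [1, 3, 4, 5] / [2, 8] / [6];  Q = [1, 3, 4, 7] / [2, 5] / [6]
  Insert 7 (step 8): P = [1, 3, 4, 5, 7] / [2, 8] / [6];  Q = [1, 3, 4, 7, 8] / [2, 5] / [6]
Final shape: (5, 2, 1).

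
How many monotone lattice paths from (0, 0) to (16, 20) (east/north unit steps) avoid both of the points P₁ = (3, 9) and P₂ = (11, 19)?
Number of paths = 6488717190

Inclusion–exclusion. Total paths: C(36, 16) = 7307872110. Through P₁: C(12, 3)·C(24, 13) = 549151680. Through P₂: C(30, 11)·C(6, 5) = 327763800. Since P₁ is strictly southwest of P₂, a monotone path through both must visit P₁ then P₂; paths through both = C(12, 3)·C(18, 8)·C(6, 5) = 57760560. Avoid both = 7307872110 − 549151680 − 327763800 + 57760560 = 6488717190.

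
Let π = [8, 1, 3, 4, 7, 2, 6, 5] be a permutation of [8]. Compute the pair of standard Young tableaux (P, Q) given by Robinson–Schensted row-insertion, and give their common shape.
P = [1, 2, 4, 5] / [3, 6] / [7] / [8];  Q = [1, 3, 4, 5] / [2, 7] / [6] / [8];  common shape = (4, 2, 1, 1)

Row-insert the values π_1, π_2, … into P one at a time, bumping the leftmost entry strictly greater than the inserted value down to the next row. The recording tableau Q records, in position (i, j), the step at which that cell was added to P.
  Insert 8 (step 1): P = [8];  Q = [1]
  Insert 1 (step 2): P = [1] / [8];  Q = [1] / [2]
  Insert 3 (step 3): P = [1, 3] / [8];  Q = [1, 3] / [2]
  Insert 4 (step 4): P = [1, 3, 4] / [8];  Q = [1, 3, 4] / [2]
  Insert 7 (step 5): P = [1, 3, 4, 7] / [8];  Q = [1, 3, 4, 5] / [2]
  Insert 2 (step 6): P = [1, 2, 4, 7] / [3] / [8];  Q = [1, 3, 4, 5] / [2] / [6]
  Insert 6 (step 7): P = [1, 2, 4, 6] / [3, 7] / [8];  Q = [1, 3, 4, 5] / [2, 7] / [6]
  Insert 5 (step 8): P = [1, 2, 4, 5] / [3, 6] / [7] / [8];  Q = [1, 3, 4, 5] / [2, 7] / [6] / [8]
Final shape: (4, 2, 1, 1).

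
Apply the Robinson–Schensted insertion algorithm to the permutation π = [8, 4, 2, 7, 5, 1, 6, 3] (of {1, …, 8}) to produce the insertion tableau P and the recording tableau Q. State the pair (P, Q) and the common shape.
P = [1, 3, 6] / [2, 5] / [4, 7] / [8];  Q = [1, 4, 7] / [2, 5] / [3, 8] / [6];  common shape = (3, 2, 2, 1)

Row-insert the values π_1, π_2, … into P one at a time, bumping the leftmost entry strictly greater than the inserted value down to the next row. The recording tableau Q records, in position (i, j), the step at which that cell was added to P.
  Insert 8 (step 1): P = [8];  Q = [1]
  Insert 4 (step 2): P = [4] / [8];  Q = [1] / [2]
  Insert 2 (step 3): P = [2] / [4] / [8];  Q = [1] / [2] / [3]
  Insert 7 (step 4): P = [2, 7] / [4] / [8];  Q = [1, 4] / [2] / [3]
  Insert 5 (step 5): P = [2, 5] / [4, 7] / [8];  Q = [1, 4] / [2, 5] / [3]
  Insert 1 (step 6): P = [1, 5] / [2, 7] / [4] / [8];  Q = [1, 4] / [2, 5] / [3] / [6]
  Insert 6 (step 7): P = [1, 5, 6] / [2, 7] / [4] / [8];  Q = [1, 4, 7] / [2, 5] / [3] / [6]
  Insert 3 (step 8): P = [1, 3, 6] / [2, 5] / [4, 7] / [8];  Q = [1, 4, 7] / [2, 5] / [3, 8] / [6]
Final shape: (3, 2, 2, 1).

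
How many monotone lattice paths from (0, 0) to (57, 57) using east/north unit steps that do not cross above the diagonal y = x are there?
C_57 = 26700952856774851904245220912664

These NE paths below the diagonal are counted by the Catalan number C_n = (1/(n + 1)) · C(2n, n). For n = 57: C_57 = (1/58) · C(114, 57) = 1548655265692941410446222812934512/58 = 26700952856774851904245220912664.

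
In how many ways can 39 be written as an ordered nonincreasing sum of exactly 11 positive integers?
p(39, 11 parts) = 2812

Partitions of n into exactly k parts are in bijection with partitions of n − k into at most k parts (subtract 1 from each part). So p(39, exactly 11) = p(28, parts ≤ 11). Computing via the recurrence p(m, j) = p(m, j−1) + p(m−j, j) gives 2812.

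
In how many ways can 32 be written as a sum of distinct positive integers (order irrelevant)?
q(32) = 390

A partition into distinct parts is a strictly decreasing sequence summing to n. The recurrence d(n, m) = d(n, m−1) + d(n−m, m−1) (use part m at most once) with q(n) = d(n, n) gives q(32) = 390. (Euler's theorem: # distinct-part partitions = # odd-part partitions.)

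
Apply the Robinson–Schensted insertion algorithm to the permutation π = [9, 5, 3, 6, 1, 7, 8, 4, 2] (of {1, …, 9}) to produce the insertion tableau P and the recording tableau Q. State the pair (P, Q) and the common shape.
P = [1, 2, 7, 8] / [3, 4] / [5, 6] / [9];  Q = [1, 4, 6, 7] / [2, 8] / [3, 9] / [5];  common shape = (4, 2, 2, 1)

Row-insert the values π_1, π_2, … into P one at a time, bumping the leftmost entry strictly greater than the inserted value down to the next row. The recording tableau Q records, in position (i, j), the step at which that cell was added to P.
  Insert 9 (step 1): P = [9];  Q = [1]
  Insert 5 (step 2): P = [5] / [9];  Q = [1] / [2]
  Insert 3 (step 3): P = [3] / [5] / [9];  Q = [1] / [2] / [3]
  Insert 6 (step 4): P = [3, 6] / [5] / [9];  Q = [1, 4] / [2] / [3]
  Insert 1 (step 5): P = [1, 6] / [3] / [5] / [9];  Q = [1, 4] / [2] / [3] / [5]
  Insert 7 (step 6): P = [1, 6, 7] / [3] / [5] / [9];  Q = [1, 4, 6] / [2] / [3] / [5]
  Insert 8 (step 7): P = [1, 6, 7, 8] / [3] / [5] / [9];  Q = [1, 4, 6, 7] / [2] / [3] / [5]
  Insert 4 (step 8): P = [1, 4, 7, 8] / [3, 6] / [5] / [9];  Q = [1, 4, 6, 7] / [2, 8] / [3] / [5]
  Insert 2 (step 9): P = [1, 2, 7, 8] / [3, 4] / [5, 6] / [9];  Q = [1, 4, 6, 7] / [2, 8] / [3, 9] / [5]
Final shape: (4, 2, 2, 1).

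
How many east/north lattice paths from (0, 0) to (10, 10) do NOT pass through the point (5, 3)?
Number of paths = 140404

Total paths from (0, 0) to (10, 10): C(20, 10) = 184756. Paths through (5, 3): (paths (0, 0) → (5, 3)) × (paths (5, 3) → (10, 10)) = C(8, 5) · C(12, 5) = 56 · 792 = 44352. Avoidance count = 184756 − 44352 = 140404.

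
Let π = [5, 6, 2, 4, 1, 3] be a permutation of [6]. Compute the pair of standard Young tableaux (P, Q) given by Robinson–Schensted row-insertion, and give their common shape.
P = [1, 3] / [2, 4] / [5, 6];  Q = [1, 2] / [3, 4] / [5, 6];  common shape = (2, 2, 2)

Row-insert the values π_1, π_2, … into P one at a time, bumping the leftmost entry strictly greater than the inserted value down to the next row. The recording tableau Q records, in position (i, j), the step at which that cell was added to P.
  Insert 5 (step 1): P = [5];  Q = [1]
  Insert 6 (step 2): P = [5, 6];  Q = [1, 2]
  Insert 2 (step 3): P = [2, 6] / [5];  Q = [1, 2] / [3]
  Insert 4 (step 4): P = [2, 4] / [5, 6];  Q = [1, 2] / [3, 4]
  Insert 1 (step 5): P = [1, 4] / [2, 6] / [5];  Q = [1, 2] / [3, 4] / [5]
  Insert 3 (step 6): P = [1, 3] / [2, 4] / [5, 6];  Q = [1, 2] / [3, 4] / [5, 6]
Final shape: (2, 2, 2).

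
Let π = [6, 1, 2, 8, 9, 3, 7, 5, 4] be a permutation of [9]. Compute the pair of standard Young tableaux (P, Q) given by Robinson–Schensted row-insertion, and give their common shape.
P = [1, 2, 3, 4] / [5, 7, 9] / [6] / [8];  Q = [1, 3, 4, 5] / [2, 6, 7] / [8] / [9];  common shape = (4, 3, 1, 1)

Row-insert the values π_1, π_2, … into P one at a time, bumping the leftmost entry strictly greater than the inserted value down to the next row. The recording tableau Q records, in position (i, j), the step at which that cell was added to P.
  Insert 6 (step 1): P = [6];  Q = [1]
  Insert 1 (step 2): P = [1] / [6];  Q = [1] / [2]
  Insert 2 (step 3): P = [1, 2] / [6];  Q = [1, 3] / [2]
  Insert 8 (step 4): P = [1, 2, 8] / [6];  Q = [1, 3, 4] / [2]
  Insert 9 (step 5): P = [1, 2, 8, 9] / [6];  Q = [1, 3, 4, 5] / [2]
  Insert 3 (step 6): P = [1, 2, 3, 9] / [6, 8];  Q = [1, 3, 4, 5] / [2, 6]
  Insert 7 (step 7): P = [1, 2, 3, 7] / [6, 8, 9];  Q = [1, 3, 4, 5] / [2, 6, 7]
  Insert 5 (step 8): P = [1, 2, 3, 5] / [6, 7, 9] / [8];  Q = [1, 3, 4, 5] / [2, 6, 7] / [8]
  Insert 4 (step 9): P = [1, 2, 3, 4] / [5, 7, 9] / [6] / [8];  Q = [1, 3, 4, 5] / [2, 6, 7] / [8] / [9]
Final shape: (4, 3, 1, 1).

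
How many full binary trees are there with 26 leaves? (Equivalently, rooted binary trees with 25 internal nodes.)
C_25 = 4861946401452

These full binary trees are counted by the Catalan number C_n = (1/(n + 1)) · C(2n, n). For n = 25: C_25 = (1/26) · C(50, 25) = 126410606437752/26 = 4861946401452.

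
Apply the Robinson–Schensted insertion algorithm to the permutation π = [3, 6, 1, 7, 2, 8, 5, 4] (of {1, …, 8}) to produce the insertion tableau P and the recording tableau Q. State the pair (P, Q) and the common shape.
P = [1, 2, 4, 8] / [3, 5, 7] / [6];  Q = [1, 2, 4, 6] / [3, 5, 7] / [8];  common shape = (4, 3, 1)

Row-insert the values π_1, π_2, … into P one at a time, bumping the leftmost entry strictly greater than the inserted value down to the next row. The recording tableau Q records, in position (i, j), the step at which that cell was added to P.
  Insert 3 (step 1): P = [3];  Q = [1]
  Insert 6 (step 2): P = [3, 6];  Q = [1, 2]
  Insert 1 (step 3): P = [1, 6] / [3];  Q = [1, 2] / [3]
  Insert 7 (step 4): P = [1, 6, 7] / [3];  Q = [1, 2, 4] / [3]
  Insert 2 (step 5): P = [1, 2, 7] / [3, 6];  Q = [1, 2, 4] / [3, 5]
  Insert 8 (step 6): P = [1, 2, 7, 8] / [3, 6];  Q = [1, 2, 4, 6] / [3, 5]
  Insert 5 (step 7): P = [1, 2, 5, 8] / [3, 6, 7];  Q = [1, 2, 4, 6] / [3, 5, 7]
  Insert 4 (step 8): P = [1, 2, 4, 8] / [3, 5, 7] / [6];  Q = [1, 2, 4, 6] / [3, 5, 7] / [8]
Final shape: (4, 3, 1).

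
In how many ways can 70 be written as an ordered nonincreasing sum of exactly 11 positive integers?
p(70, 11 parts) = 237489

Partitions of n into exactly k parts are in bijection with partitions of n − k into at most k parts (subtract 1 from each part). So p(70, exactly 11) = p(59, parts ≤ 11). Computing via the recurrence p(m, j) = p(m, j−1) + p(m−j, j) gives 237489.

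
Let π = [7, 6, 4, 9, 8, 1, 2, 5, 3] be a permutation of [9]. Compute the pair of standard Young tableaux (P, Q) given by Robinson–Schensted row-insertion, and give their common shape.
P = [1, 2, 3] / [4, 5] / [6, 8] / [7, 9];  Q = [1, 4, 8] / [2, 5] / [3, 7] / [6, 9];  common shape = (3, 2, 2, 2)

Row-insert the values π_1, π_2, … into P one at a time, bumping the leftmost entry strictly greater than the inserted value down to the next row. The recording tableau Q records, in position (i, j), the step at which that cell was added to P.
  Insert 7 (step 1): P = [7];  Q = [1]
  Insert 6 (step 2): P = [6] / [7];  Q = [1] / [2]
  Insert 4 (step 3): P = [4] / [6] / [7];  Q = [1] / [2] / [3]
  Insert 9 (step 4): P = [4, 9] / [6] / [7];  Q = [1, 4] / [2] / [3]
  Insert 8 (step 5): P = [4, 8] / [6, 9] / [7];  Q = [1, 4] / [2, 5] / [3]
  Insert 1 (step 6): P = [1, 8] / [4, 9] / [6] / [7];  Q = [1, 4] / [2, 5] / [3] / [6]
  Insert 2 (step 7): P = [1, 2] / [4, 8] / [6, 9] / [7];  Q = [1, 4] / [2, 5] / [3, 7] / [6]
  Insert 5 (step 8): P = [1, 2, 5] / [4, 8] / [6, 9] / [7];  Q = [1, 4, 8] / [2, 5] / [3, 7] / [6]
  Insert 3 (step 9): P = [1, 2, 3] / [4, 5] / [6, 8] / [7, 9];  Q = [1, 4, 8] / [2, 5] / [3, 7] / [6, 9]
Final shape: (3, 2, 2, 2).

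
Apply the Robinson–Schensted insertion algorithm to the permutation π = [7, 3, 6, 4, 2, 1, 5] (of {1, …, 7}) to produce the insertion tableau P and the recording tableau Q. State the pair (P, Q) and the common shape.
P = [1, 4, 5] / [2] / [3] / [6] / [7];  Q = [1, 3, 7] / [2] / [4] / [5] / [6];  common shape = (3, 1, 1, 1, 1)

Row-insert the values π_1, π_2, … into P one at a time, bumping the leftmost entry strictly greater than the inserted value down to the next row. The recording tableau Q records, in position (i, j), the step at which that cell was added to P.
  Insert 7 (step 1): P = [7];  Q = [1]
  Insert 3 (step 2): P = [3] / [7];  Q = [1] / [2]
  Insert 6 (step 3): P = [3, 6] / [7];  Q = [1, 3] / [2]
  Insert 4 (step 4): P = [3, 4] / [6] / [7];  Q = [1, 3] / [2] / [4]
  Insert 2 (step 5): P = [2, 4] / [3] / [6] / [7];  Q = [1, 3] / [2] / [4] / [5]
  Insert 1 (step 6): P = [1, 4] / [2] / [3] / [6] / [7];  Q = [1, 3] / [2] / [4] / [5] / [6]
  Insert 5 (step 7): P = [1, 4, 5] / [2] / [3] / [6] / [7];  Q = [1, 3, 7] / [2] / [4] / [5] / [6]
Final shape: (3, 1, 1, 1, 1).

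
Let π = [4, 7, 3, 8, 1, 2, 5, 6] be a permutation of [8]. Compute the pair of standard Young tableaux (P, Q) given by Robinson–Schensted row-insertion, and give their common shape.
P = [1, 2, 5, 6] / [3, 7, 8] / [4];  Q = [1, 2, 4, 8] / [3, 6, 7] / [5];  common shape = (4, 3, 1)

Row-insert the values π_1, π_2, … into P one at a time, bumping the leftmost entry strictly greater than the inserted value down to the next row. The recording tableau Q records, in position (i, j), the step at which that cell was added to P.
  Insert 4 (step 1): P = [4];  Q = [1]
  Insert 7 (step 2): P = [4, 7];  Q = [1, 2]
  Insert 3 (step 3): P = [3, 7] / [4];  Q = [1, 2] / [3]
  Insert 8 (step 4): P = [3, 7, 8] / [4];  Q = [1, 2, 4] / [3]
  Insert 1 (step 5): P = [1, 7, 8] / [3] / [4];  Q = [1, 2, 4] / [3] / [5]
  Insert 2 (step 6): P = [1, 2, 8] / [3, 7] / [4];  Q = [1, 2, 4] / [3, 6] / [5]
  Insert 5 (step 7): P = [1, 2, 5] / [3, 7, 8] / [4];  Q = [1, 2, 4] / [3, 6, 7] / [5]
  Insert 6 (step 8): P = [1, 2, 5, 6] / [3, 7, 8] / [4];  Q = [1, 2, 4, 8] / [3, 6, 7] / [5]
Final shape: (4, 3, 1).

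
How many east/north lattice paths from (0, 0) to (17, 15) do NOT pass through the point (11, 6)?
Number of paths = 503780840

Total paths from (0, 0) to (17, 15): C(32, 17) = 565722720. Paths through (11, 6): (paths (0, 0) → (11, 6)) × (paths (11, 6) → (17, 15)) = C(17, 11) · C(15, 6) = 12376 · 5005 = 61941880. Avoidance count = 565722720 − 61941880 = 503780840.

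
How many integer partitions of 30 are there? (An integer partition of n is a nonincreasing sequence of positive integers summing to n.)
p(30) = 5604

Compute p(n) via the recurrence p(n, m) = p(n, m−1) + p(n−m, m), where p(n, m) counts partitions of n with all parts ≤ m and p(n) = p(n, n). The base cases are p(0, m) = 1 and p(n, 0) = 0 for n > 0. Filling the table yields p(30) = 5604. (Euler's pentagonal recurrence is an alternative.)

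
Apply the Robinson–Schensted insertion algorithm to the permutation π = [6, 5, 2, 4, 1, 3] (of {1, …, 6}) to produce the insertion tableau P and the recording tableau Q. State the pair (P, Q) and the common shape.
P = [1, 3] / [2, 4] / [5] / [6];  Q = [1, 4] / [2, 6] / [3] / [5];  common shape = (2, 2, 1, 1)

Row-insert the values π_1, π_2, … into P one at a time, bumping the leftmost entry strictly greater than the inserted value down to the next row. The recording tableau Q records, in position (i, j), the step at which that cell was added to P.
  Insert 6 (step 1): P = [6];  Q = [1]
  Insert 5 (step 2): P = [5] / [6];  Q = [1] / [2]
  Insert 2 (step 3): P = [2] / [5] / [6];  Q = [1] / [2] / [3]
  Insert 4 (step 4): P = [2, 4] / [5] / [6];  Q = [1, 4] / [2] / [3]
  Insert 1 (step 5): P = [1, 4] / [2] / [5] / [6];  Q = [1, 4] / [2] / [3] / [5]
  Insert 3 (step 6): P = [1, 3] / [2, 4] / [5] / [6];  Q = [1, 4] / [2, 6] / [3] / [5]
Final shape: (2, 2, 1, 1).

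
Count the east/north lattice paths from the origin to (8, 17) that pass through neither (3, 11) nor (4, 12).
Number of paths = 775815

Inclusion–exclusion. Total paths: C(25, 8) = 1081575. Through P₁: C(14, 3)·C(11, 5) = 168168. Through P₂: C(16, 4)·C(9, 4) = 229320. Since P₁ is strictly southwest of P₂, a monotone path through both must visit P₁ then P₂; paths through both = C(14, 3)·C(2, 1)·C(9, 4) = 91728. Avoid both = 1081575 − 168168 − 229320 + 91728 = 775815.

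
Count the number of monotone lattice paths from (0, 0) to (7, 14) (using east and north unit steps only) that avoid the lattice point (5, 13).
Number of paths = 90576

Total paths from (0, 0) to (7, 14): C(21, 7) = 116280. Paths through (5, 13): (paths (0, 0) → (5, 13)) × (paths (5, 13) → (7, 14)) = C(18, 5) · C(3, 2) = 8568 · 3 = 25704. Avoidance count = 116280 − 25704 = 90576.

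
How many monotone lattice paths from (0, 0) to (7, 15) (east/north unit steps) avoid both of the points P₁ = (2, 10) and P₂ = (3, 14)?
Number of paths = 152162

Inclusion–exclusion. Total paths: C(22, 7) = 170544. Through P₁: C(12, 2)·C(10, 5) = 16632. Through P₂: C(17, 3)·C(5, 4) = 3400. Since P₁ is strictly southwest of P₂, a monotone path through both must visit P₁ then P₂; paths through both = C(12, 2)·C(5, 1)·C(5, 4) = 1650. Avoid both = 170544 − 16632 − 3400 + 1650 = 152162.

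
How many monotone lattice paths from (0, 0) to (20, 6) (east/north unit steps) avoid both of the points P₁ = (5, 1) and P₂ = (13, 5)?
Number of paths = 92422

Inclusion–exclusion. Total paths: C(26, 20) = 230230. Through P₁: C(6, 5)·C(20, 15) = 93024. Through P₂: C(18, 13)·C(8, 7) = 68544. Since P₁ is strictly southwest of P₂, a monotone path through both must visit P₁ then P₂; paths through both = C(6, 5)·C(12, 8)·C(8, 7) = 23760. Avoid both = 230230 − 93024 − 68544 + 23760 = 92422.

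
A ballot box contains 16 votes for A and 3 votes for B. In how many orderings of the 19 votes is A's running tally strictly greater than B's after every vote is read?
Strict-lead orderings = 663

Total orderings of the 19 votes with 16 for A: C(19, 16) = 969. By the Bertrand ballot formula (Cycle Lemma / reflection principle), the number of orderings in which A is strictly ahead of B throughout is (p − q)/(p + q) · C(p + q, p) = (16 − 3)/(16 + 3) · 969 = 663.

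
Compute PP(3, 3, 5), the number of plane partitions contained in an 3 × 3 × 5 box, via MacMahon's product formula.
PP(3, 3, 5) = 14112

Evaluate the triple product over i = 1..3, j = 1..3, k = 1..5. The factors are (2/1) · (3/2) · (4/3) · (5/4) · (6/5) · (3/2) · (4/3) · (5/4) · … (45 factors total). The numerators and denominators telescope so the product is an integer; carrying out the multiplication exactly gives PP(3, 3, 5) = 14112.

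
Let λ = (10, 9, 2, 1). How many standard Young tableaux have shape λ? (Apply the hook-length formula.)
# SYT of shape (10, 9, 2, 1) = 28940800

Hook-length formula: f^λ = n! / Π hook(c), product over all cells c of the Young diagram. For λ = (10, 9, 2, 1), n = 22 boxes. Hook lengths by row (left-to-right, top-to-bottom): [13, 11, 9, 8, 7, 6, 5, 4, 3, 1]; [11, 9, 7, 6, 5, 4, 3, 2, 1]; [3, 1]; [1]. Product of hooks = 38837928729600. So f^λ = 22! / 38837928729600 = 1124000727777607680000 / 38837928729600 = 28940800.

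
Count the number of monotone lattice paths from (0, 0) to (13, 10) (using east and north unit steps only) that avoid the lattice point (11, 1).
Number of paths = 1143406

Total paths from (0, 0) to (13, 10): C(23, 13) = 1144066. Paths through (11, 1): (paths (0, 0) → (11, 1)) × (paths (11, 1) → (13, 10)) = C(12, 11) · C(11, 2) = 12 · 55 = 660. Avoidance count = 1144066 − 660 = 1143406.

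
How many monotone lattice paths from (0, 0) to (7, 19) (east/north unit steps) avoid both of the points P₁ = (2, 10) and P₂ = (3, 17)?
Number of paths = 516488

Inclusion–exclusion. Total paths: C(26, 7) = 657800. Through P₁: C(12, 2)·C(14, 5) = 132132. Through P₂: C(20, 3)·C(6, 4) = 17100. Since P₁ is strictly southwest of P₂, a monotone path through both must visit P₁ then P₂; paths through both = C(12, 2)·C(8, 1)·C(6, 4) = 7920. Avoid both = 657800 − 132132 − 17100 + 7920 = 516488.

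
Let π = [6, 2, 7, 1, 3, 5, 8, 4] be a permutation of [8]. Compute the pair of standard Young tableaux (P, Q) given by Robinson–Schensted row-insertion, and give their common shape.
P = [1, 3, 4, 8] / [2, 5] / [6, 7];  Q = [1, 3, 6, 7] / [2, 5] / [4, 8];  common shape = (4, 2, 2)

Row-insert the values π_1, π_2, … into P one at a time, bumping the leftmost entry strictly greater than the inserted value down to the next row. The recording tableau Q records, in position (i, j), the step at which that cell was added to P.
  Insert 6 (step 1): P = [6];  Q = [1]
  Insert 2 (step 2): P = [2] / [6];  Q = [1] / [2]
  Insert 7 (step 3): P = [2, 7] / [6];  Q = [1, 3] / [2]
  Insert 1 (step 4): P = [1, 7] / [2] / [6];  Q = [1, 3] / [2] / [4]
  Insert 3 (step 5): P = [1, 3] / [2, 7] / [6];  Q = [1, 3] / [2, 5] / [4]
  Insert 5 (step 6): P = [1, 3, 5] / [2, 7] / [6];  Q = [1, 3, 6] / [2, 5] / [4]
  Insert 8 (step 7): P = [1, 3, 5, 8] / [2, 7] / [6];  Q = [1, 3, 6, 7] / [2, 5] / [4]
  Insert 4 (step 8): P = [1, 3, 4, 8] / [2, 5] / [6, 7];  Q = [1, 3, 6, 7] / [2, 5] / [4, 8]
Final shape: (4, 2, 2).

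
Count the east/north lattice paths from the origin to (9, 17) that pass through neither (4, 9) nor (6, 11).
Number of paths = 1525121

Inclusion–exclusion. Total paths: C(26, 9) = 3124550. Through P₁: C(13, 4)·C(13, 5) = 920205. Through P₂: C(17, 6)·C(9, 3) = 1039584. Since P₁ is strictly southwest of P₂, a monotone path through both must visit P₁ then P₂; paths through both = C(13, 4)·C(4, 2)·C(9, 3) = 360360. Avoid both = 3124550 − 920205 − 1039584 + 360360 = 1525121.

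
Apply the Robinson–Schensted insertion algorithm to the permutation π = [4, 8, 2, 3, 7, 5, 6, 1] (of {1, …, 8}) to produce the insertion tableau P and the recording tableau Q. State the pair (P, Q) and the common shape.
P = [1, 3, 5, 6] / [2, 7] / [4] / [8];  Q = [1, 2, 5, 7] / [3, 4] / [6] / [8];  common shape = (4, 2, 1, 1)

Row-insert the values π_1, π_2, … into P one at a time, bumping the leftmost entry strictly greater than the inserted value down to the next row. The recording tableau Q records, in position (i, j), the step at which that cell was added to P.
  Insert 4 (step 1): P = [4];  Q = [1]
  Insert 8 (step 2): P = [4, 8];  Q = [1, 2]
  Insert 2 (step 3): P = [2, 8] / [4];  Q = [1, 2] / [3]
  Insert 3 (step 4): P = [2, 3] / [4, 8];  Q = [1, 2] / [3, 4]
  Insert 7 (step 5): P = [2, 3, 7] / [4, 8];  Q = [1, 2, 5] / [3, 4]
  Insert 5 (step 6): P = [2, 3, 5] / [4, 7] / [8];  Q = [1, 2, 5] / [3, 4] / [6]
  Insert 6 (step 7): P = [2, 3, 5, 6] / [4, 7] / [8];  Q = [1, 2, 5, 7] / [3, 4] / [6]
  Insert 1 (step 8): P = [1, 3, 5, 6] / [2, 7] / [4] / [8];  Q = [1, 2, 5, 7] / [3, 4] / [6] / [8]
Final shape: (4, 2, 1, 1).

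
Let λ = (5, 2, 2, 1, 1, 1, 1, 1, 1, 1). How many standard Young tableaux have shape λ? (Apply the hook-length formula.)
# SYT of shape (5, 2, 2, 1, 1, 1, 1, 1, 1, 1) = 45760

Hook-length formula: f^λ = n! / Π hook(c), product over all cells c of the Young diagram. For λ = (5, 2, 2, 1, 1, 1, 1, 1, 1, 1), n = 16 boxes. Hook lengths by row (left-to-right, top-to-bottom): [14, 6, 3, 2, 1]; [10, 2]; [9, 1]; [7]; [6]; [5]; [4]; [3]; [2]; [1]. Product of hooks = 457228800. So f^λ = 16! / 457228800 = 20922789888000 / 457228800 = 45760.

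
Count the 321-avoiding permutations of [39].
C_39 = 680425371729975800390

These 321-avoiding permutations are counted by the Catalan number C_n = (1/(n + 1)) · C(2n, n). For n = 39: C_39 = (1/40) · C(78, 39) = 27217014869199032015600/40 = 680425371729975800390.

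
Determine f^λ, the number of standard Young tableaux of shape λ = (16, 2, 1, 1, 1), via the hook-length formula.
# SYT of shape (16, 2, 1, 1, 1) = 61047

Hook-length formula: f^λ = n! / Π hook(c), product over all cells c of the Young diagram. For λ = (16, 2, 1, 1, 1), n = 21 boxes. Hook lengths by row (left-to-right, top-to-bottom): [20, 16, 14, 13, 12, 11, 10, 9, 8, 7, 6, 5, 4, 3, 2, 1]; [5, 1]; [3]; [2]; [1]. Product of hooks = 836911595520000. So f^λ = 21! / 836911595520000 = 51090942171709440000 / 836911595520000 = 61047.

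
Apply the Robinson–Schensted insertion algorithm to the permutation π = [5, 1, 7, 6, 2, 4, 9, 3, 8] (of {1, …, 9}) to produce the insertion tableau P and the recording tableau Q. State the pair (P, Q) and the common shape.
P = [1, 2, 3, 8] / [4, 6, 9] / [5] / [7];  Q = [1, 3, 6, 7] / [2, 4, 9] / [5] / [8];  common shape = (4, 3, 1, 1)

Row-insert the values π_1, π_2, … into P one at a time, bumping the leftmost entry strictly greater than the inserted value down to the next row. The recording tableau Q records, in position (i, j), the step at which that cell was added to P.
  Insert 5 (step 1): P = [5];  Q = [1]
  Insert 1 (step 2): P = [1] / [5];  Q = [1] / [2]
  Insert 7 (step 3): P = [1, 7] / [5];  Q = [1, 3] / [2]
  Insert 6 (step 4): P = [1, 6] / [5, 7];  Q = [1, 3] / [2, 4]
  Insert 2 (step 5): P = [1, 2] / [5, 6] / [7];  Q = [1, 3] / [2, 4] / [5]
  Insert 4 (step 6): P = [1, 2, 4] / [5, 6] / [7];  Q = [1, 3, 6] / [2, 4] / [5]
  Insert 9 (step 7): P = [1, 2, 4, 9] / [5, 6] / [7];  Q = [1, 3, 6, 7] / [2, 4] / [5]
  Insert 3 (step 8): P = [1, 2, 3, 9] / [4, 6] / [5] / [7];  Q = [1, 3, 6, 7] / [2, 4] / [5] / [8]
  Insert 8 (step 9): P = [1, 2, 3, 8] / [4, 6, 9] / [5] / [7];  Q = [1, 3, 6, 7] / [2, 4, 9] / [5] / [8]
Final shape: (4, 3, 1, 1).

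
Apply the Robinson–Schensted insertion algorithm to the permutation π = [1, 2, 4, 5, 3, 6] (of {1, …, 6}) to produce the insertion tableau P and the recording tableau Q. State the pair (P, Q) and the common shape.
P = [1, 2, 3, 5, 6] / [4];  Q = [1, 2, 3, 4, 6] / [5];  common shape = (5, 1)

Row-insert the values π_1, π_2, … into P one at a time, bumping the leftmost entry strictly greater than the inserted value down to the next row. The recording tableau Q records, in position (i, j), the step at which that cell was added to P.
  Insert 1 (step 1): P = [1];  Q = [1]
  Insert 2 (step 2): P = [1, 2];  Q = [1, 2]
  Insert 4 (step 3): P = [1, 2, 4];  Q = [1, 2, 3]
  Insert 5 (step 4): P = [1, 2, 4, 5];  Q = [1, 2, 3, 4]
  Insert 3 (step 5): P = [1, 2, 3, 5] / [4];  Q = [1, 2, 3, 4] / [5]
  Insert 6 (step 6): P = [1, 2, 3, 5, 6] / [4];  Q = [1, 2, 3, 4, 6] / [5]
Final shape: (5, 1).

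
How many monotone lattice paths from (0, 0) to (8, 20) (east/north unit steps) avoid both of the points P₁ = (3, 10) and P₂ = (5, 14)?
Number of paths = 1632855

Inclusion–exclusion. Total paths: C(28, 8) = 3108105. Through P₁: C(13, 3)·C(15, 5) = 858858. Through P₂: C(19, 5)·C(9, 3) = 976752. Since P₁ is strictly southwest of P₂, a monotone path through both must visit P₁ then P₂; paths through both = C(13, 3)·C(6, 2)·C(9, 3) = 360360. Avoid both = 3108105 − 858858 − 976752 + 360360 = 1632855.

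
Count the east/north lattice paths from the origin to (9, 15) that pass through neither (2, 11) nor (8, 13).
Number of paths = 677846

Inclusion–exclusion. Total paths: C(24, 9) = 1307504. Through P₁: C(13, 2)·C(11, 7) = 25740. Through P₂: C(21, 8)·C(3, 1) = 610470. Since P₁ is strictly southwest of P₂, a monotone path through both must visit P₁ then P₂; paths through both = C(13, 2)·C(8, 6)·C(3, 1) = 6552. Avoid both = 1307504 − 25740 − 610470 + 6552 = 677846.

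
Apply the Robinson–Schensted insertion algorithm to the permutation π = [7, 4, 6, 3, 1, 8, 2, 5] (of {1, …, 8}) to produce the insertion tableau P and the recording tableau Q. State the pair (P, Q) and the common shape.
P = [1, 2, 5] / [3, 6, 8] / [4] / [7];  Q = [1, 3, 6] / [2, 7, 8] / [4] / [5];  common shape = (3, 3, 1, 1)

Row-insert the values π_1, π_2, … into P one at a time, bumping the leftmost entry strictly greater than the inserted value down to the next row. The recording tableau Q records, in position (i, j), the step at which that cell was added to P.
  Insert 7 (step 1): P = [7];  Q = [1]
  Insert 4 (step 2): P = [4] / [7];  Q = [1] / [2]
  Insert 6 (step 3): P = [4, 6] / [7];  Q = [1, 3] / [2]
  Insert 3 (step 4): P = [3, 6] / [4] / [7];  Q = [1, 3] / [2] / [4]
  Insert 1 (step 5): P = [1, 6] / [3] / [4] / [7];  Q = [1, 3] / [2] / [4] / [5]
  Insert 8 (step 6): P = [1, 6, 8] / [3] / [4] / [7];  Q = [1, 3, 6] / [2] / [4] / [5]
  Insert 2 (step 7): P = [1, 2, 8] / [3, 6] / [4] / [7];  Q = [1, 3, 6] / [2, 7] / [4] / [5]
  Insert 5 (step 8): P = [1, 2, 5] / [3, 6, 8] / [4] / [7];  Q = [1, 3, 6] / [2, 7, 8] / [4] / [5]
Final shape: (3, 3, 1, 1).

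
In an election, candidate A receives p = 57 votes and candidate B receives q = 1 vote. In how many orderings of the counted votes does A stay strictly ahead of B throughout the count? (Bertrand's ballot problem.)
Strict-lead orderings = 56

Total orderings of the 58 votes with 57 for A: C(58, 57) = 58. By the Bertrand ballot formula (Cycle Lemma / reflection principle), the number of orderings in which A is strictly ahead of B throughout is (p − q)/(p + q) · C(p + q, p) = (57 − 1)/(57 + 1) · 58 = 56.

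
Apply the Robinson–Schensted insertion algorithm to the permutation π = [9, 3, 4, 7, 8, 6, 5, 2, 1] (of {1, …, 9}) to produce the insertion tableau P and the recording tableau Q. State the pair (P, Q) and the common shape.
P = [1, 4, 5, 8] / [2] / [3] / [6] / [7] / [9];  Q = [1, 3, 4, 5] / [2] / [6] / [7] / [8] / [9];  common shape = (4, 1, 1, 1, 1, 1)

Row-insert the values π_1, π_2, … into P one at a time, bumping the leftmost entry strictly greater than the inserted value down to the next row. The recording tableau Q records, in position (i, j), the step at which that cell was added to P.
  Insert 9 (step 1): P = [9];  Q = [1]
  Insert 3 (step 2): P = [3] / [9];  Q = [1] / [2]
  Insert 4 (step 3): P = [3, 4] / [9];  Q = [1, 3] / [2]
  Insert 7 (step 4): P = [3, 4, 7] / [9];  Q = [1, 3, 4] / [2]
  Insert 8 (step 5): P = [3, 4, 7, 8] / [9];  Q = [1, 3, 4, 5] / [2]
  Insert 6 (step 6): P = [3, 4, 6, 8] / [7] / [9];  Q = [1, 3, 4, 5] / [2] / [6]
  Insert 5 (step 7): P = [3, 4, 5, 8] / [6] / [7] / [9];  Q = [1, 3, 4, 5] / [2] / [6] / [7]
  Insert 2 (step 8): P = [2, 4, 5, 8] / [3] / [6] / [7] / [9];  Q = [1, 3, 4, 5] / [2] / [6] / [7] / [8]
  Insert 1 (step 9): P = [1, 4, 5, 8] / [2] / [3] / [6] / [7] / [9];  Q = [1, 3, 4, 5] / [2] / [6] / [7] / [8] / [9]
Final shape: (4, 1, 1, 1, 1, 1).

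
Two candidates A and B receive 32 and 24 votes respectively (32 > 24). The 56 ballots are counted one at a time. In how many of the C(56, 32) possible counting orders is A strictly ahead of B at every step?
Strict-lead orderings = 622147386185325

Total orderings of the 56 votes with 32 for A: C(56, 32) = 4355031703297275. By the Bertrand ballot formula (Cycle Lemma / reflection principle), the number of orderings in which A is strictly ahead of B throughout is (p − q)/(p + q) · C(p + q, p) = (32 − 24)/(32 + 24) · 4355031703297275 = 622147386185325.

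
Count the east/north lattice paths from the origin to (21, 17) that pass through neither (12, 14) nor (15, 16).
Number of paths = 25228707015

Inclusion–exclusion. Total paths: C(38, 21) = 28781143380. Through P₁: C(26, 12)·C(12, 9) = 2124694000. Through P₂: C(31, 15)·C(7, 6) = 2103781365. Since P₁ is strictly southwest of P₂, a monotone path through both must visit P₁ then P₂; paths through both = C(26, 12)·C(5, 3)·C(7, 6) = 676039000. Avoid both = 28781143380 − 2124694000 − 2103781365 + 676039000 = 25228707015.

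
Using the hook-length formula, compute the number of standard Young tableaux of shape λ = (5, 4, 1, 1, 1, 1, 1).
# SYT of shape (5, 4, 1, 1, 1, 1, 1) = 20384

Hook-length formula: f^λ = n! / Π hook(c), product over all cells c of the Young diagram. For λ = (5, 4, 1, 1, 1, 1, 1), n = 14 boxes. Hook lengths by row (left-to-right, top-to-bottom): [11, 5, 4, 3, 1]; [9, 3, 2, 1]; [5]; [4]; [3]; [2]; [1]. Product of hooks = 4276800. So f^λ = 14! / 4276800 = 87178291200 / 4276800 = 20384.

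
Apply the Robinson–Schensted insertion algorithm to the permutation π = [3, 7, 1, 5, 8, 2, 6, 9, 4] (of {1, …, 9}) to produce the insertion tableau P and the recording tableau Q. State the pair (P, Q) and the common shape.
P = [1, 2, 4, 9] / [3, 5, 6] / [7, 8];  Q = [1, 2, 5, 8] / [3, 4, 7] / [6, 9];  common shape = (4, 3, 2)

Row-insert the values π_1, π_2, … into P one at a time, bumping the leftmost entry strictly greater than the inserted value down to the next row. The recording tableau Q records, in position (i, j), the step at which that cell was added to P.
  Insert 3 (step 1): P = [3];  Q = [1]
  Insert 7 (step 2): P = [3, 7];  Q = [1, 2]
  Insert 1 (step 3): P = [1, 7] / [3];  Q = [1, 2] / [3]
  Insert 5 (step 4): P = [1, 5] / [3, 7];  Q = [1, 2] / [3, 4]
  Insert 8 (step 5): P = [1, 5, 8] / [3, 7];  Q = [1, 2, 5] / [3, 4]
  Insert 2 (step 6): P = [1, 2, 8] / [3, 5] / [7];  Q = [1, 2, 5] / [3, 4] / [6]
  Insert 6 (step 7): P = [1, 2, 6] / [3, 5, 8] / [7];  Q = [1, 2, 5] / [3, 4, 7] / [6]
  Insert 9 (step 8): P = [1, 2, 6, 9] / [3, 5, 8] / [7];  Q = [1, 2, 5, 8] / [3, 4, 7] / [6]
  Insert 4 (step 9): P = [1, 2, 4, 9] / [3, 5, 6] / [7, 8];  Q = [1, 2, 5, 8] / [3, 4, 7] / [6, 9]
Final shape: (4, 3, 2).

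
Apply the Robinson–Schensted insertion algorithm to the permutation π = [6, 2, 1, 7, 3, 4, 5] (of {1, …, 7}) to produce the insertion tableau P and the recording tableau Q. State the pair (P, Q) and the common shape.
P = [1, 3, 4, 5] / [2, 7] / [6];  Q = [1, 4, 6, 7] / [2, 5] / [3];  common shape = (4, 2, 1)

Row-insert the values π_1, π_2, … into P one at a time, bumping the leftmost entry strictly greater than the inserted value down to the next row. The recording tableau Q records, in position (i, j), the step at which that cell was added to P.
  Insert 6 (step 1): P = [6];  Q = [1]
  Insert 2 (step 2): P = [2] / [6];  Q = [1] / [2]
  Insert 1 (step 3): P = [1] / [2] / [6];  Q = [1] / [2] / [3]
  Insert 7 (step 4): P = [1, 7] / [2] / [6];  Q = [1, 4] / [2] / [3]
  Insert 3 (step 5): P = [1, 3] / [2, 7] / [6];  Q = [1, 4] / [2, 5] / [3]
  Insert 4 (step 6): P = [1, 3, 4] / [2, 7] / [6];  Q = [1, 4, 6] / [2, 5] / [3]
  Insert 5 (step 7): P = [1, 3, 4, 5] / [2, 7] / [6];  Q = [1, 4, 6, 7] / [2, 5] / [3]
Final shape: (4, 2, 1).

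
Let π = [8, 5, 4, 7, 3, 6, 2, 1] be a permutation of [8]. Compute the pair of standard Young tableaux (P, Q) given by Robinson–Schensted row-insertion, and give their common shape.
P = [1, 6] / [2, 7] / [3] / [4] / [5] / [8];  Q = [1, 4] / [2, 6] / [3] / [5] / [7] / [8];  common shape = (2, 2, 1, 1, 1, 1)

Row-insert the values π_1, π_2, … into P one at a time, bumping the leftmost entry strictly greater than the inserted value down to the next row. The recording tableau Q records, in position (i, j), the step at which that cell was added to P.
  Insert 8 (step 1): P = [8];  Q = [1]
  Insert 5 (step 2): P = [5] / [8];  Q = [1] / [2]
  Insert 4 (step 3): P = [4] / [5] / [8];  Q = [1] / [2] / [3]
  Insert 7 (step 4): P = [4, 7] / [5] / [8];  Q = [1, 4] / [2] / [3]
  Insert 3 (step 5): P = [3, 7] / [4] / [5] / [8];  Q = [1, 4] / [2] / [3] / [5]
  Insert 6 (step 6): P = [3, 6] / [4, 7] / [5] / [8];  Q = [1, 4] / [2, 6] / [3] / [5]
  Insert 2 (step 7): P = [2, 6] / [3, 7] / [4] / [5] / [8];  Q = [1, 4] / [2, 6] / [3] / [5] / [7]
  Insert 1 (step 8): P = [1, 6] / [2, 7] / [3] / [4] / [5] / [8];  Q = [1, 4] / [2, 6] / [3] / [5] / [7] / [8]
Final shape: (2, 2, 1, 1, 1, 1).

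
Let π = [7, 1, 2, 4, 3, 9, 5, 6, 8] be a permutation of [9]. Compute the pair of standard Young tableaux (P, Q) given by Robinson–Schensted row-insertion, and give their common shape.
P = [1, 2, 3, 5, 6, 8] / [4, 9] / [7];  Q = [1, 3, 4, 6, 8, 9] / [2, 7] / [5];  common shape = (6, 2, 1)

Row-insert the values π_1, π_2, … into P one at a time, bumping the leftmost entry strictly greater than the inserted value down to the next row. The recording tableau Q records, in position (i, j), the step at which that cell was added to P.
  Insert 7 (step 1): P = [7];  Q = [1]
  Insert 1 (step 2): P = [1] / [7];  Q = [1] / [2]
  Insert 2 (step 3): P = [1, 2] / [7];  Q = [1, 3] / [2]
  Insert 4 (step 4): P = [1, 2, 4] / [7];  Q = [1, 3, 4] / [2]
  Insert 3 (step 5): P = [1, 2, 3] / [4] / [7];  Q = [1, 3, 4] / [2] / [5]
  Insert 9 (step 6): P = [1, 2, 3, 9] / [4] / [7];  Q = [1, 3, 4, 6] / [2] / [5]
  Insert 5 (step 7): P = [1, 2, 3, 5] / [4, 9] / [7];  Q = [1, 3, 4, 6] / [2, 7] / [5]
  Insert 6 (step 8): P = [1, 2, 3, 5, 6] / [4, 9] / [7];  Q = [1, 3, 4, 6, 8] / [2, 7] / [5]
  Insert 8 (step 9): P = [1, 2, 3, 5, 6, 8] / [4, 9] / [7];  Q = [1, 3, 4, 6, 8, 9] / [2, 7] / [5]
Final shape: (6, 2, 1).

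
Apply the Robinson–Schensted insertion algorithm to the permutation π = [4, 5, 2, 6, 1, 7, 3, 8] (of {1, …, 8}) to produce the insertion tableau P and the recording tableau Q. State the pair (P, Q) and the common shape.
P = [1, 3, 6, 7, 8] / [2, 5] / [4];  Q = [1, 2, 4, 6, 8] / [3, 7] / [5];  common shape = (5, 2, 1)

Row-insert the values π_1, π_2, … into P one at a time, bumping the leftmost entry strictly greater than the inserted value down to the next row. The recording tableau Q records, in position (i, j), the step at which that cell was added to P.
  Insert 4 (step 1): P = [4];  Q = [1]
  Insert 5 (step 2): P = [4, 5];  Q = [1, 2]
  Insert 2 (step 3): P = [2, 5] / [4];  Q = [1, 2] / [3]
  Insert 6 (step 4): P = [2, 5, 6] / [4];  Q = [1, 2, 4] / [3]
  Insert 1 (step 5): P = [1, 5, 6] / [2] / [4];  Q = [1, 2, 4] / [3] / [5]
  Insert 7 (step 6): P = [1, 5, 6, 7] / [2] / [4];  Q = [1, 2, 4, 6] / [3] / [5]
  Insert 3 (step 7): P = [1, 3, 6, 7] / [2, 5] / [4];  Q = [1, 2, 4, 6] / [3, 7] / [5]
  Insert 8 (step 8): P = [1, 3, 6, 7, 8] / [2, 5] / [4];  Q = [1, 2, 4, 6, 8] / [3, 7] / [5]
Final shape: (5, 2, 1).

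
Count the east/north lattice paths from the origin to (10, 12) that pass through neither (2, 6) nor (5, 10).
Number of paths = 520079

Inclusion–exclusion. Total paths: C(22, 10) = 646646. Through P₁: C(8, 2)·C(14, 8) = 84084. Through P₂: C(15, 5)·C(7, 5) = 63063. Since P₁ is strictly southwest of P₂, a monotone path through both must visit P₁ then P₂; paths through both = C(8, 2)·C(7, 3)·C(7, 5) = 20580. Avoid both = 646646 − 84084 − 63063 + 20580 = 520079.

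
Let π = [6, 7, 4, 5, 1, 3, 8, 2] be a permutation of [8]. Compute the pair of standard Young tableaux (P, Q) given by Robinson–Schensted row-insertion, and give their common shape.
P = [1, 2, 8] / [3, 5] / [4, 7] / [6];  Q = [1, 2, 7] / [3, 4] / [5, 6] / [8];  common shape = (3, 2, 2, 1)

Row-insert the values π_1, π_2, … into P one at a time, bumping the leftmost entry strictly greater than the inserted value down to the next row. The recording tableau Q records, in position (i, j), the step at which that cell was added to P.
  Insert 6 (step 1): P = [6];  Q = [1]
  Insert 7 (step 2): P = [6, 7];  Q = [1, 2]
  Insert 4 (step 3): P = [4, 7] / [6];  Q = [1, 2] / [3]
  Insert 5 (step 4): P = [4, 5] / [6, 7];  Q = [1, 2] / [3, 4]
  Insert 1 (step 5): P = [1, 5] / [4, 7] / [6];  Q = [1, 2] / [3, 4] / [5]
  Insert 3 (step 6): P = [1, 3] / [4, 5] / [6, 7];  Q = [1, 2] / [3, 4] / [5, 6]
  Insert 8 (step 7): P = [1, 3, 8] / [4, 5] / [6, 7];  Q = [1, 2, 7] / [3, 4] / [5, 6]
  Insert 2 (step 8): P = [1, 2, 8] / [3, 5] / [4, 7] / [6];  Q = [1, 2, 7] / [3, 4] / [5, 6] / [8]
Final shape: (3, 2, 2, 1).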